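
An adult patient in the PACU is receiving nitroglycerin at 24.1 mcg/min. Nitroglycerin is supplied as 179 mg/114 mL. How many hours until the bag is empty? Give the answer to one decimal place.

123.8 hours

24.1 mcg/min × 60 min/hr = 1446 mcg/hr
Concentration = 179 mg ÷ 114 mL = 1.570175 mg/mL = 1570.175 mcg/mL
Rate = 1446 mcg/hr ÷ 1570.175 mcg/mL = 0.9209162 mL/hr
Duration = 114 mL ÷ 0.9209162 mL/hr = 123.7898 hr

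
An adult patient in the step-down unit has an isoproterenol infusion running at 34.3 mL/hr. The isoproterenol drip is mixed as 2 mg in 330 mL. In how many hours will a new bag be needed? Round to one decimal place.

Duration = 330 mL ÷ 34.3 mL/hr = 9.620991 hr

9.6 hours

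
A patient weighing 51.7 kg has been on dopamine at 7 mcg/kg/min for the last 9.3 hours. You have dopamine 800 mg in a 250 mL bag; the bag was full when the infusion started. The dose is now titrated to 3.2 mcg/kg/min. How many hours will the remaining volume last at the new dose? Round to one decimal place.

60.2 hours

Initial rate:
Dose = 7 mcg/kg/min × 51.7 kg = 361.9 mcg/min
361.9 mcg/min × 60 min/hr = 21714 mcg/hr
Concentration = 800 mg ÷ 250 mL = 3.2 mg/mL = 3200 mcg/mL
Rate = 21714 mcg/hr ÷ 3200 mcg/mL = 6.785625 mL/hr
Volume infused so far = 6.785625 mL/hr × 9.3 hr = 63.10631 mL
Volume remaining = 250 − 63.10631 = 186.8937 mL
New rate:
Dose = 3.2 mcg/kg/min × 51.7 kg = 165.44 mcg/min
165.44 mcg/min × 60 min/hr = 9926.4 mcg/hr
Rate = 9926.4 mcg/hr ÷ 3200 mcg/mL = 3.102 mL/hr
Time remaining = 186.8937 mL ÷ 3.102 mL/hr = 60.24942 hr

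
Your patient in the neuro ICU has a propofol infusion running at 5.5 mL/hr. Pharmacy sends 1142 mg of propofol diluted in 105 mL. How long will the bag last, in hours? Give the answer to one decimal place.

Duration = 105 mL ÷ 5.5 mL/hr = 19.09091 hr

19.1 hours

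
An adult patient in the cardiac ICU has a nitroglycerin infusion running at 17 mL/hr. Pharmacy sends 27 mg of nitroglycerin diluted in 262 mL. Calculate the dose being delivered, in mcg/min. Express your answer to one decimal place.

29.2 mcg/min

Concentration = 27 mg ÷ 262 mL = 0.1030534 mg/mL = 103.0534 mcg/mL
Drug rate = 17 mL/hr × 103.0534 mcg/mL = 1751.908 mcg/hr
1751.908 mcg/hr ÷ 60 min/hr = 29.19847 mcg/min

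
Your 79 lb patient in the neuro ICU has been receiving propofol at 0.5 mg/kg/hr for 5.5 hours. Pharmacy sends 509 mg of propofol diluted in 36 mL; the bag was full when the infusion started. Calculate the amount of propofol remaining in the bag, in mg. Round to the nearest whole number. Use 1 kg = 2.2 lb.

Weight = 79 lb ÷ 2.2 lb/kg = 35.90909 kg
Dose = 0.5 mg/kg/hr × 35.90909 kg = 17.95455 mg/hr
Concentration = 509 mg ÷ 36 mL = 14.13889 mg/mL
Rate = 17.95455 mg/hr ÷ 14.13889 mg/mL = 1.26987 mL/hr
Volume infused = 1.26987 mL/hr × 5.5 hr = 6.984283 mL
Volume remaining = 36 − 6.984283 = 29.01572 mL
Drug remaining = 29.01572 mL × 14.13889 mg/mL = 410.25 mg

410 mg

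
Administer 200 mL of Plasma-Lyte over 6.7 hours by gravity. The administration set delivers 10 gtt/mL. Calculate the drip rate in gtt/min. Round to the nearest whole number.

200 mL ÷ (6.7 hr × 60 = 402 min) = 0.4975124 mL/min
0.4975124 mL/min × 10 gtt/mL = 4.975124 gtt/min

5 gtt/min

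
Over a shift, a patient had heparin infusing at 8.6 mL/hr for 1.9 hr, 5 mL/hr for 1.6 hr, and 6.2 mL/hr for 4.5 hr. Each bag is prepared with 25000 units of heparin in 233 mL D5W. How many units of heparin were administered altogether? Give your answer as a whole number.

5605 units

Concentration = 25000 units ÷ 233 mL = 107.2961 units/mL
Stage 1: 8.6 mL/hr × 1.9 hr = 16.34 mL → 16.34 mL × 107.2961 units/mL = 1753.219 units
Stage 2: 5 mL/hr × 1.6 hr = 8 mL → 8 mL × 107.2961 units/mL = 858.3691 units
Stage 3: 6.2 mL/hr × 4.5 hr = 27.9 mL → 27.9 mL × 107.2961 units/mL = 2993.562 units
Total = 1753.219 + 858.3691 + 2993.562 = 5605.15 units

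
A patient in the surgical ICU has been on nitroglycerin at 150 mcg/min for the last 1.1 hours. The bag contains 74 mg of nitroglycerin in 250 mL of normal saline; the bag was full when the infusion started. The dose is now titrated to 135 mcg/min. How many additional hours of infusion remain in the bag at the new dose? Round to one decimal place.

7.9 hours

Initial rate:
150 mcg/min × 60 min/hr = 9000 mcg/hr
Concentration = 74 mg ÷ 250 mL = 0.296 mg/mL = 296 mcg/mL
Rate = 9000 mcg/hr ÷ 296 mcg/mL = 30.40541 mL/hr
Volume infused so far = 30.40541 mL/hr × 1.1 hr = 33.44595 mL
Volume remaining = 250 − 33.44595 = 216.5541 mL
New rate:
135 mcg/min × 60 min/hr = 8100 mcg/hr
Rate = 8100 mcg/hr ÷ 296 mcg/mL = 27.36486 mL/hr
Time remaining = 216.5541 mL ÷ 27.36486 mL/hr = 7.91358 hr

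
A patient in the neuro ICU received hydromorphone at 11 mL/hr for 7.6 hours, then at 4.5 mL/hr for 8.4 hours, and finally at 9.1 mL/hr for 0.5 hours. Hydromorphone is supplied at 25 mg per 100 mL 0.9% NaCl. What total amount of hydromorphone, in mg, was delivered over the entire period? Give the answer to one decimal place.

31.5 mg

Concentration = 25 mg ÷ 100 mL = 0.25 mg/mL
Stage 1: 11 mL/hr × 7.6 hr = 83.6 mL → 83.6 mL × 0.25 mg/mL = 20.9 mg
Stage 2: 4.5 mL/hr × 8.4 hr = 37.8 mL → 37.8 mL × 0.25 mg/mL = 9.45 mg
Stage 3: 9.1 mL/hr × 0.5 hr = 4.55 mL → 4.55 mL × 0.25 mg/mL = 1.1375 mg
Total = 20.9 + 9.45 + 1.1375 = 31.4875 mg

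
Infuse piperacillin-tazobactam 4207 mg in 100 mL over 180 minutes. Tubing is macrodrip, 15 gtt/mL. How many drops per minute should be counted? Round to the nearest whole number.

8 gtt/min

100 mL ÷ (180 min) = 0.5555556 mL/min
0.5555556 mL/min × 15 gtt/mL = 8.333333 gtt/min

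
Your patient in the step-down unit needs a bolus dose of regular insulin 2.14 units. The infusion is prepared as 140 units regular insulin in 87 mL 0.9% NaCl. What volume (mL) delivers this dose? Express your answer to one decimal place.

1.3 mL

Concentration = 140 units ÷ 87 mL = 1.609195 units/mL
Volume = 2.14 units ÷ 1.609195 units/mL = 1.329857 mL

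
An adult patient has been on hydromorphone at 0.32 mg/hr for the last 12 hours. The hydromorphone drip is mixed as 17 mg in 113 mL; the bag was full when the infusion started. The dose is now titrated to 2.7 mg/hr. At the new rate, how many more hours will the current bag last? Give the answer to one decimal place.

4.9 hours

Initial rate:
Concentration = 17 mg ÷ 113 mL = 0.1504425 mg/mL
Rate = 0.32 mg/hr ÷ 0.1504425 mg/mL = 2.127059 mL/hr
Volume infused so far = 2.127059 mL/hr × 12 hr = 25.52471 mL
Volume remaining = 113 − 25.52471 = 87.47529 mL
New rate:
Rate = 2.7 mg/hr ÷ 0.1504425 mg/mL = 17.94706 mL/hr
Time remaining = 87.47529 mL ÷ 17.94706 mL/hr = 4.874074 hr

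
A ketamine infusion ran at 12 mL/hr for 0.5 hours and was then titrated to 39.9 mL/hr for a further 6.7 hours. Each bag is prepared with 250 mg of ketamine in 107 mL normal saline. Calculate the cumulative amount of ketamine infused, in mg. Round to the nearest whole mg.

639 mg

Concentration = 250 mg ÷ 107 mL = 2.336449 mg/mL
Stage 1: 12 mL/hr × 0.5 hr = 6 mL → 6 mL × 2.336449 mg/mL = 14.01869 mg
Stage 2: 39.9 mL/hr × 6.7 hr = 267.33 mL → 267.33 mL × 2.336449 mg/mL = 624.6028 mg
Total = 14.01869 + 624.6028 = 638.6215 mg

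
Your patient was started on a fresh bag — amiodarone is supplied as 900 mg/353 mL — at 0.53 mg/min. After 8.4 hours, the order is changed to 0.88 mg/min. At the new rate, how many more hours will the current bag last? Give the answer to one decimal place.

Initial rate:
0.53 mg/min × 60 min/hr = 31.8 mg/hr
Concentration = 900 mg ÷ 353 mL = 2.549575 mg/mL
Rate = 31.8 mg/hr ÷ 2.549575 mg/mL = 12.47267 mL/hr
Volume infused so far = 12.47267 mL/hr × 8.4 hr = 104.7704 mL
Volume remaining = 353 − 104.7704 = 248.2296 mL
New rate:
0.88 mg/min × 60 min/hr = 52.8 mg/hr
Rate = 52.8 mg/hr ÷ 2.549575 mg/mL = 20.70933 mL/hr
Time remaining = 248.2296 mL ÷ 20.70933 mL/hr = 11.98636 hr

12.0 hours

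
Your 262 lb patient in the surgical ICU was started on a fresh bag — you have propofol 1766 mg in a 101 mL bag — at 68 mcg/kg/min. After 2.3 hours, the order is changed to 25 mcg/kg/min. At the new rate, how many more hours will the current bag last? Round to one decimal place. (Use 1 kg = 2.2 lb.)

Initial rate:
Weight = 262 lb ÷ 2.2 lb/kg = 119.0909 kg
Dose = 68 mcg/kg/min × 119.0909 kg = 8098.182 mcg/min
8098.182 mcg/min × 60 min/hr = 485890.9 mcg/hr
Concentration = 1766 mg ÷ 101 mL = 17.48515 mg/mL = 17485.15 mcg/mL
Rate = 485890.9 mcg/hr ÷ 17485.15 mcg/mL = 27.78878 mL/hr
Volume infused so far = 27.78878 mL/hr × 2.3 hr = 63.91419 mL
Volume remaining = 101 − 63.91419 = 37.08581 mL
New rate:
Dose = 25 mcg/kg/min × 119.0909 kg = 2977.273 mcg/min
2977.273 mcg/min × 60 min/hr = 178636.4 mcg/hr
Rate = 178636.4 mcg/hr ÷ 17485.15 mcg/mL = 10.21646 mL/hr
Time remaining = 37.08581 mL ÷ 10.21646 mL/hr = 3.630005 hr

3.6 hours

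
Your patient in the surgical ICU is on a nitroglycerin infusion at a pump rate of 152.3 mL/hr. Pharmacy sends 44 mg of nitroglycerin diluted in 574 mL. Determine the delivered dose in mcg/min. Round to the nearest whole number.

Concentration = 44 mg ÷ 574 mL = 0.07665505 mg/mL = 76.65505 mcg/mL
Drug rate = 152.3 mL/hr × 76.65505 mcg/mL = 11674.56 mcg/hr
11674.56 mcg/hr ÷ 60 min/hr = 194.5761 mcg/min

195 mcg/min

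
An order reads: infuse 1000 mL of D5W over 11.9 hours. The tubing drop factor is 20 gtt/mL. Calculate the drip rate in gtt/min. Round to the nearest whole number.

1000 mL ÷ (11.9 hr × 60 = 714 min) = 1.40056 mL/min
1.40056 mL/min × 20 gtt/mL = 28.0112 gtt/min

28 gtt/min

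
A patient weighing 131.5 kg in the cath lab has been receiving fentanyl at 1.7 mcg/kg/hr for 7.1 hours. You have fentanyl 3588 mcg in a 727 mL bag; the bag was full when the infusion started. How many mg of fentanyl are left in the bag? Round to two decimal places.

2.00 mg

Dose = 1.7 mcg/kg/hr × 131.5 kg = 223.55 mcg/hr
Concentration = 3588 mcg ÷ 727 mL = 4.935351 mcg/mL
Rate = 223.55 mcg/hr ÷ 4.935351 mcg/mL = 45.29567 mL/hr
Volume infused = 45.29567 mL/hr × 7.1 hr = 321.5992 mL
Volume remaining = 727 − 321.5992 = 405.4008 mL
Drug remaining = 405.4008 mL × 4.935351 mcg/mL = 2000.795 mcg = 2.000795 mg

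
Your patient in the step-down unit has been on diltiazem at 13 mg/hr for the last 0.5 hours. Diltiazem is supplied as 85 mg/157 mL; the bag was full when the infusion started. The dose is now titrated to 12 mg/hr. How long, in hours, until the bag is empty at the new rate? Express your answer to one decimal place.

Initial rate:
Concentration = 85 mg ÷ 157 mL = 0.5414013 mg/mL
Rate = 13 mg/hr ÷ 0.5414013 mg/mL = 24.01176 mL/hr
Volume infused so far = 24.01176 mL/hr × 0.5 hr = 12.00588 mL
Volume remaining = 157 − 12.00588 = 144.9941 mL
New rate:
Rate = 12 mg/hr ÷ 0.5414013 mg/mL = 22.16471 mL/hr
Time remaining = 144.9941 mL ÷ 22.16471 mL/hr = 6.541667 hr

6.5 hours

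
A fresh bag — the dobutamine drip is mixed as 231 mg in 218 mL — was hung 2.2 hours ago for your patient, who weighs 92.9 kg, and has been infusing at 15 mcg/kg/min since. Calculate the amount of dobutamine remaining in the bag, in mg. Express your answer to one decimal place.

47.1 mg

Dose = 15 mcg/kg/min × 92.9 kg = 1393.5 mcg/min
1393.5 mcg/min × 60 min/hr = 83610 mcg/hr
Concentration = 231 mg ÷ 218 mL = 1.059633 mg/mL = 1059.633 mcg/mL
Rate = 83610 mcg/hr ÷ 1059.633 mcg/mL = 78.90468 mL/hr
Volume infused = 78.90468 mL/hr × 2.2 hr = 173.5903 mL
Volume remaining = 218 − 173.5903 = 44.40971 mL
Drug remaining = 44.40971 mL × 1059.633 mcg/mL = 47058 mcg = 47.058 mg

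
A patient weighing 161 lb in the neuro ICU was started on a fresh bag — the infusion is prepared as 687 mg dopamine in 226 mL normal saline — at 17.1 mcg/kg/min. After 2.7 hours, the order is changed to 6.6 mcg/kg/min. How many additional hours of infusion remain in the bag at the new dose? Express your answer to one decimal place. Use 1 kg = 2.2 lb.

Initial rate:
Weight = 161 lb ÷ 2.2 lb/kg = 73.18182 kg
Dose = 17.1 mcg/kg/min × 73.18182 kg = 1251.409 mcg/min
1251.409 mcg/min × 60 min/hr = 75084.55 mcg/hr
Concentration = 687 mg ÷ 226 mL = 3.039823 mg/mL = 3039.823 mcg/mL
Rate = 75084.55 mcg/hr ÷ 3039.823 mcg/mL = 24.7003 mL/hr
Volume infused so far = 24.7003 mL/hr × 2.7 hr = 66.69081 mL
Volume remaining = 226 − 66.69081 = 159.3092 mL
New rate:
Dose = 6.6 mcg/kg/min × 73.18182 kg = 483 mcg/min
483 mcg/min × 60 min/hr = 28980 mcg/hr
Rate = 28980 mcg/hr ÷ 3039.823 mcg/mL = 9.53345 mL/hr
Time remaining = 159.3092 mL ÷ 9.53345 mL/hr = 16.71055 hr

16.7 hours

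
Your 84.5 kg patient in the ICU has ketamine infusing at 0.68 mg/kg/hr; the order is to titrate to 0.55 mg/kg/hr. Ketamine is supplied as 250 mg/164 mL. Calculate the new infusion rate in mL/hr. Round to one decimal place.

Dose = 0.55 mg/kg/hr × 84.5 kg = 46.475 mg/hr
Concentration = 250 mg ÷ 164 mL = 1.52439 mg/mL
Rate = 46.475 mg/hr ÷ 1.52439 mg/mL = 30.4876 mL/hr

30.5 mL/hr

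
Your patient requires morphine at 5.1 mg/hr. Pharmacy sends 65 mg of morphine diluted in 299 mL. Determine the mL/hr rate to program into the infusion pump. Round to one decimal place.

Concentration = 65 mg ÷ 299 mL = 0.2173913 mg/mL
Rate = 5.1 mg/hr ÷ 0.2173913 mg/mL = 23.46 mL/hr

23.5 mL/hr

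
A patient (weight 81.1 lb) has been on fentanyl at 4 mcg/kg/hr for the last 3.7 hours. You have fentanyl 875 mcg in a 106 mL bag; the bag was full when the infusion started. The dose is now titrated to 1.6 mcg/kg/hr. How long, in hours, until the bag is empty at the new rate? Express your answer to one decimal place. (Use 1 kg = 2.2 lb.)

5.6 hours

Initial rate:
Weight = 81.1 lb ÷ 2.2 lb/kg = 36.86364 kg
Dose = 4 mcg/kg/hr × 36.86364 kg = 147.4545 mcg/hr
Concentration = 875 mcg ÷ 106 mL = 8.254717 mcg/mL
Rate = 147.4545 mcg/hr ÷ 8.254717 mcg/mL = 17.86306 mL/hr
Volume infused so far = 17.86306 mL/hr × 3.7 hr = 66.09334 mL
Volume remaining = 106 − 66.09334 = 39.90666 mL
New rate:
Dose = 1.6 mcg/kg/hr × 36.86364 kg = 58.98182 mcg/hr
Rate = 58.98182 mcg/hr ÷ 8.254717 mcg/mL = 7.145226 mL/hr
Time remaining = 39.90666 mL ÷ 7.145226 mL/hr = 5.58508 hr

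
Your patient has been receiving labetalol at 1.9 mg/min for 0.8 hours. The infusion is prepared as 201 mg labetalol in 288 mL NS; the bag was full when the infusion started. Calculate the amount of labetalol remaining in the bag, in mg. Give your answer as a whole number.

110 mg

1.9 mg/min × 60 min/hr = 114 mg/hr
Concentration = 201 mg ÷ 288 mL = 0.6979167 mg/mL
Rate = 114 mg/hr ÷ 0.6979167 mg/mL = 163.3433 mL/hr
Volume infused = 163.3433 mL/hr × 0.8 hr = 130.6746 mL
Volume remaining = 288 − 130.6746 = 157.3254 mL
Drug remaining = 157.3254 mL × 0.6979167 mg/mL = 109.8 mg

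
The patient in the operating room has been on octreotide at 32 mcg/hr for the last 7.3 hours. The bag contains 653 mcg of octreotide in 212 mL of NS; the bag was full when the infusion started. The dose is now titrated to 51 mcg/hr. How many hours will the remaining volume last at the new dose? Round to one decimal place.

Initial rate:
Concentration = 653 mcg ÷ 212 mL = 3.080189 mcg/mL
Rate = 32 mcg/hr ÷ 3.080189 mcg/mL = 10.38897 mL/hr
Volume infused so far = 10.38897 mL/hr × 7.3 hr = 75.83951 mL
Volume remaining = 212 − 75.83951 = 136.1605 mL
New rate:
Rate = 51 mcg/hr ÷ 3.080189 mcg/mL = 16.55743 mL/hr
Time remaining = 136.1605 mL ÷ 16.55743 mL/hr = 8.223529 hr

8.2 hours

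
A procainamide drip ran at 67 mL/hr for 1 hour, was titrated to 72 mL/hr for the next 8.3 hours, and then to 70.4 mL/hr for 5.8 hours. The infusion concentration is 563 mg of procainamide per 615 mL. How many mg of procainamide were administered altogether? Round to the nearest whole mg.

982 mg

Concentration = 563 mg ÷ 615 mL = 0.9154472 mg/mL
Stage 1: 67 mL/hr × 1 hr = 67 mL → 67 mL × 0.9154472 mg/mL = 61.33496 mg
Stage 2: 72 mL/hr × 8.3 hr = 597.6 mL → 597.6 mL × 0.9154472 mg/mL = 547.0712 mg
Stage 3: 70.4 mL/hr × 5.8 hr = 408.32 mL → 408.32 mL × 0.9154472 mg/mL = 373.7954 mg
Total = 61.33496 + 547.0712 + 373.7954 = 982.2016 mg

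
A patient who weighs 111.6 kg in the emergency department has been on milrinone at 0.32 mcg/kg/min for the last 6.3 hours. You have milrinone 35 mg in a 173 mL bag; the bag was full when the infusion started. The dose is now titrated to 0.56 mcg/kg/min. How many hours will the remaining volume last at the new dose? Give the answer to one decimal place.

Initial rate:
Dose = 0.32 mcg/kg/min × 111.6 kg = 35.712 mcg/min
35.712 mcg/min × 60 min/hr = 2142.72 mcg/hr
Concentration = 35 mg ÷ 173 mL = 0.2023121 mg/mL = 202.3121 mcg/mL
Rate = 2142.72 mcg/hr ÷ 202.3121 mcg/mL = 10.59116 mL/hr
Volume infused so far = 10.59116 mL/hr × 6.3 hr = 66.7243 mL
Volume remaining = 173 − 66.7243 = 106.2757 mL
New rate:
Dose = 0.56 mcg/kg/min × 111.6 kg = 62.496 mcg/min
62.496 mcg/min × 60 min/hr = 3749.76 mcg/hr
Rate = 3749.76 mcg/hr ÷ 202.3121 mcg/mL = 18.53453 mL/hr
Time remaining = 106.2757 mL ÷ 18.53453 mL/hr = 5.733931 hr

5.7 hours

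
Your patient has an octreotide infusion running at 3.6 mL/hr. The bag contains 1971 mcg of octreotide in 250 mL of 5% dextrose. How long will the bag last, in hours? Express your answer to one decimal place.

69.4 hours

Duration = 250 mL ÷ 3.6 mL/hr = 69.44444 hr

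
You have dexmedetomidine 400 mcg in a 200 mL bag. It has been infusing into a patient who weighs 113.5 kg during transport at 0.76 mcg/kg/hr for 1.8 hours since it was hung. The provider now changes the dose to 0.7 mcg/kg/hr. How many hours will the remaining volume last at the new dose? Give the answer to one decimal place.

Initial rate:
Dose = 0.76 mcg/kg/hr × 113.5 kg = 86.26 mcg/hr
Concentration = 400 mcg ÷ 200 mL = 2 mcg/mL
Rate = 86.26 mcg/hr ÷ 2 mcg/mL = 43.13 mL/hr
Volume infused so far = 43.13 mL/hr × 1.8 hr = 77.634 mL
Volume remaining = 200 − 77.634 = 122.366 mL
New rate:
Dose = 0.7 mcg/kg/hr × 113.5 kg = 79.45 mcg/hr
Rate = 79.45 mcg/hr ÷ 2 mcg/mL = 39.725 mL/hr
Time remaining = 122.366 mL ÷ 39.725 mL/hr = 3.080327 hr

3.1 hours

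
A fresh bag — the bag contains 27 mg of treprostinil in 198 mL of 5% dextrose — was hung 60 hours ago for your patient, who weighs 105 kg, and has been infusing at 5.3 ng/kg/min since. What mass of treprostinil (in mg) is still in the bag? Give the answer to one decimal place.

25.0 mg

Dose = 5.3 ng/kg/min × 105 kg = 556.5 ng/min
556.5 ng/min × 60 min/hr = 33390 ng/hr
Concentration = 27 mg ÷ 198 mL = 0.1363636 mg/mL = 136363.6 ng/mL
Rate = 33390 ng/hr ÷ 136363.6 ng/mL = 0.24486 mL/hr
Volume infused = 0.24486 mL/hr × 60 hr = 14.6916 mL
Volume remaining = 198 − 14.6916 = 183.3084 mL
Drug remaining = 183.3084 mL × 136363.6 ng/mL = 24996600 ng = 24.9966 mg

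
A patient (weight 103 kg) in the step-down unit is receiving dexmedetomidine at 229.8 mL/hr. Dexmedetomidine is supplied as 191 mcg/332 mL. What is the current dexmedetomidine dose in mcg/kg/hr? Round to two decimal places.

Concentration = 191 mcg ÷ 332 mL = 0.5753012 mcg/mL
Drug rate = 229.8 mL/hr × 0.5753012 mcg/mL = 132.2042 mcg/hr
132.2042 mcg/hr ÷ 103 kg = 1.283536 mcg/kg/hr

1.28 mcg/kg/hr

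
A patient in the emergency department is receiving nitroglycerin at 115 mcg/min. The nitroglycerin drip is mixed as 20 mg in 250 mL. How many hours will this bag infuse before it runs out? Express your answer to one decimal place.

2.9 hours

115 mcg/min × 60 min/hr = 6900 mcg/hr
Concentration = 20 mg ÷ 250 mL = 0.08 mg/mL = 80 mcg/mL
Rate = 6900 mcg/hr ÷ 80 mcg/mL = 86.25 mL/hr
Duration = 250 mL ÷ 86.25 mL/hr = 2.898551 hr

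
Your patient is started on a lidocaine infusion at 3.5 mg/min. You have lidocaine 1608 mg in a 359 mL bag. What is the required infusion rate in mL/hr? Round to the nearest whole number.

3.5 mg/min × 60 min/hr = 210 mg/hr
Concentration = 1608 mg ÷ 359 mL = 4.479109 mg/mL
Rate = 210 mg/hr ÷ 4.479109 mg/mL = 46.88433 mL/hr

47 mL/hr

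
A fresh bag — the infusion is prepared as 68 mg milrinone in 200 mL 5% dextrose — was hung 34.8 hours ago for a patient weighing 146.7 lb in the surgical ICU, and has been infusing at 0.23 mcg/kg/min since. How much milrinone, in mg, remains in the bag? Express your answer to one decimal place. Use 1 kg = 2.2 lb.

Weight = 146.7 lb ÷ 2.2 lb/kg = 66.68182 kg
Dose = 0.23 mcg/kg/min × 66.68182 kg = 15.33682 mcg/min
15.33682 mcg/min × 60 min/hr = 920.2091 mcg/hr
Concentration = 68 mg ÷ 200 mL = 0.34 mg/mL = 340 mcg/mL
Rate = 920.2091 mcg/hr ÷ 340 mcg/mL = 2.706497 mL/hr
Volume infused = 2.706497 mL/hr × 34.8 hr = 94.18611 mL
Volume remaining = 200 − 94.18611 = 105.8139 mL
Drug remaining = 105.8139 mL × 340 mcg/mL = 35976.72 mcg = 35.97672 mg

36.0 mg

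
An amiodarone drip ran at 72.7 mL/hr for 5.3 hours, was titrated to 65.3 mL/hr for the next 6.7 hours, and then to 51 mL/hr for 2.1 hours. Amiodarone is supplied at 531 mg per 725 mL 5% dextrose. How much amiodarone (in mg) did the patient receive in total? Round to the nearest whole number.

Concentration = 531 mg ÷ 725 mL = 0.7324138 mg/mL
Stage 1: 72.7 mL/hr × 5.3 hr = 385.31 mL → 385.31 mL × 0.7324138 mg/mL = 282.2064 mg
Stage 2: 65.3 mL/hr × 6.7 hr = 437.51 mL → 437.51 mL × 0.7324138 mg/mL = 320.4384 mg
Stage 3: 51 mL/hr × 2.1 hr = 107.1 mL → 107.1 mL × 0.7324138 mg/mL = 78.44152 mg
Total = 282.2064 + 320.4384 + 78.44152 = 681.0862 mg

681 mg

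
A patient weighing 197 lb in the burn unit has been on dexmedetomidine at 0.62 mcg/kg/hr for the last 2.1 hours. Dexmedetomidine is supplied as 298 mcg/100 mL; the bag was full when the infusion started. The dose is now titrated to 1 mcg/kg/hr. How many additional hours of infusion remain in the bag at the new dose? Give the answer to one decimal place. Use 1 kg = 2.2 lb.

Initial rate:
Weight = 197 lb ÷ 2.2 lb/kg = 89.54545 kg
Dose = 0.62 mcg/kg/hr × 89.54545 kg = 55.51818 mcg/hr
Concentration = 298 mcg ÷ 100 mL = 2.98 mcg/mL
Rate = 55.51818 mcg/hr ÷ 2.98 mcg/mL = 18.63026 mL/hr
Volume infused so far = 18.63026 mL/hr × 2.1 hr = 39.12355 mL
Volume remaining = 100 − 39.12355 = 60.87645 mL
New rate:
Dose = 1 mcg/kg/hr × 89.54545 kg = 89.54545 mcg/hr
Rate = 89.54545 mcg/hr ÷ 2.98 mcg/mL = 30.04881 mL/hr
Time remaining = 60.87645 mL ÷ 30.04881 mL/hr = 2.025919 hr

2.0 hours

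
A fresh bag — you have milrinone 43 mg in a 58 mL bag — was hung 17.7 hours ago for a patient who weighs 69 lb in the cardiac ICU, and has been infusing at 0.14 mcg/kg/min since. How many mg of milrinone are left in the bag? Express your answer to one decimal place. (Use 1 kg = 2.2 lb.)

Weight = 69 lb ÷ 2.2 lb/kg = 31.36364 kg
Dose = 0.14 mcg/kg/min × 31.36364 kg = 4.390909 mcg/min
4.390909 mcg/min × 60 min/hr = 263.4545 mcg/hr
Concentration = 43 mg ÷ 58 mL = 0.7413793 mg/mL = 741.3793 mcg/mL
Rate = 263.4545 mcg/hr ÷ 741.3793 mcg/mL = 0.3553573 mL/hr
Volume infused = 0.3553573 mL/hr × 17.7 hr = 6.289824 mL
Volume remaining = 58 − 6.289824 = 51.71018 mL
Drug remaining = 51.71018 mL × 741.3793 mcg/mL = 38336.85 mcg = 38.33685 mg

38.3 mg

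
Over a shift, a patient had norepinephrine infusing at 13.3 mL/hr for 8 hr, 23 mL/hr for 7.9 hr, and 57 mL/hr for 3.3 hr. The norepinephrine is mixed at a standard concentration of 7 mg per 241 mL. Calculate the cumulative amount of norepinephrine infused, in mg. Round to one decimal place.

Concentration = 7 mg ÷ 241 mL = 0.02904564 mg/mL
Stage 1: 13.3 mL/hr × 8 hr = 106.4 mL → 106.4 mL × 0.02904564 mg/mL = 3.090456 mg
Stage 2: 23 mL/hr × 7.9 hr = 181.7 mL → 181.7 mL × 0.02904564 mg/mL = 5.277593 mg
Stage 3: 57 mL/hr × 3.3 hr = 188.1 mL → 188.1 mL × 0.02904564 mg/mL = 5.463485 mg
Total = 3.090456 + 5.277593 + 5.463485 = 13.83154 mg

13.8 mg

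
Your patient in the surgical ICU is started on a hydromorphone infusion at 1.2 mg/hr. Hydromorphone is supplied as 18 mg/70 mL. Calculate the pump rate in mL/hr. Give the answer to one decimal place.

Concentration = 18 mg ÷ 70 mL = 0.2571429 mg/mL
Rate = 1.2 mg/hr ÷ 0.2571429 mg/mL = 4.666667 mL/hr

4.7 mL/hr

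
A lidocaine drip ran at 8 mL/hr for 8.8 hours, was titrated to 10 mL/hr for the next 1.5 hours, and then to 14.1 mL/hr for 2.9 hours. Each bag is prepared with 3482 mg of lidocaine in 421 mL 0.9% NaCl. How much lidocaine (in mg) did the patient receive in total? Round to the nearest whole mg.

Concentration = 3482 mg ÷ 421 mL = 8.270784 mg/mL
Stage 1: 8 mL/hr × 8.8 hr = 70.4 mL → 70.4 mL × 8.270784 mg/mL = 582.2632 mg
Stage 2: 10 mL/hr × 1.5 hr = 15 mL → 15 mL × 8.270784 mg/mL = 124.0618 mg
Stage 3: 14.1 mL/hr × 2.9 hr = 40.89 mL → 40.89 mL × 8.270784 mg/mL = 338.1924 mg
Total = 582.2632 + 124.0618 + 338.1924 = 1044.517 mg

1045 mg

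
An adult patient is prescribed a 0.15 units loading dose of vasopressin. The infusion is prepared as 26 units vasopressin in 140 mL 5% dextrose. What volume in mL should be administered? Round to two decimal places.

Concentration = 26 units ÷ 140 mL = 0.1857143 units/mL
Volume = 0.15 units ÷ 0.1857143 units/mL = 0.8076923 mL

0.81 mL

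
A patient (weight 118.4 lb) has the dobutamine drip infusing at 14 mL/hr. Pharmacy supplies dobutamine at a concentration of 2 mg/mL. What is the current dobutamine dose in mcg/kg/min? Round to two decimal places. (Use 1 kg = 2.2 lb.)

8.67 mcg/kg/min

Weight = 118.4 lb ÷ 2.2 lb/kg = 53.81818 kg
Concentration = 2 mg/mL = 2000 mcg/mL
Drug rate = 14 mL/hr × 2000 mcg/mL = 28000 mcg/hr
28000 mcg/hr ÷ 60 min/hr = 466.6667 mcg/min
466.6667 mcg/min ÷ 53.81818 kg = 8.671171 mcg/kg/min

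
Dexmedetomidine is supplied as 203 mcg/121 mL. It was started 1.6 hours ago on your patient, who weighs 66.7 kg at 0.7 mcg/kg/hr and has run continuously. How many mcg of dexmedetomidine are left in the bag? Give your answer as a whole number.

128 mcg

Dose = 0.7 mcg/kg/hr × 66.7 kg = 46.69 mcg/hr
Concentration = 203 mcg ÷ 121 mL = 1.677686 mcg/mL
Rate = 46.69 mcg/hr ÷ 1.677686 mcg/mL = 27.83 mL/hr
Volume infused = 27.83 mL/hr × 1.6 hr = 44.528 mL
Volume remaining = 121 − 44.528 = 76.472 mL
Drug remaining = 76.472 mL × 1.677686 mcg/mL = 128.296 mcg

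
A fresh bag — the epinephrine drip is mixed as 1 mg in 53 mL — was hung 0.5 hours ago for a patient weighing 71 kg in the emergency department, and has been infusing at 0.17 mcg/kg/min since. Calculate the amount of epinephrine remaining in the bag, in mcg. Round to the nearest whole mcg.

638 mcg

Dose = 0.17 mcg/kg/min × 71 kg = 12.07 mcg/min
12.07 mcg/min × 60 min/hr = 724.2 mcg/hr
Concentration = 1 mg ÷ 53 mL = 0.01886792 mg/mL = 18.86792 mcg/mL
Rate = 724.2 mcg/hr ÷ 18.86792 mcg/mL = 38.3826 mL/hr
Volume infused = 38.3826 mL/hr × 0.5 hr = 19.1913 mL
Volume remaining = 53 − 19.1913 = 33.8087 mL
Drug remaining = 33.8087 mL × 18.86792 mcg/mL = 637.9 mcg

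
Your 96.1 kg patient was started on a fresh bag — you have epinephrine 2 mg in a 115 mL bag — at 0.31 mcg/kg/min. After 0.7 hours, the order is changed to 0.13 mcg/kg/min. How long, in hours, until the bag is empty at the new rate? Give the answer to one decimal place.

Initial rate:
Dose = 0.31 mcg/kg/min × 96.1 kg = 29.791 mcg/min
29.791 mcg/min × 60 min/hr = 1787.46 mcg/hr
Concentration = 2 mg ÷ 115 mL = 0.0173913 mg/mL = 17.3913 mcg/mL
Rate = 1787.46 mcg/hr ÷ 17.3913 mcg/mL = 102.7789 mL/hr
Volume infused so far = 102.7789 mL/hr × 0.7 hr = 71.94526 mL
Volume remaining = 115 − 71.94526 = 43.05474 mL
New rate:
Dose = 0.13 mcg/kg/min × 96.1 kg = 12.493 mcg/min
12.493 mcg/min × 60 min/hr = 749.58 mcg/hr
Rate = 749.58 mcg/hr ÷ 17.3913 mcg/mL = 43.10085 mL/hr
Time remaining = 43.05474 mL ÷ 43.10085 mL/hr = 0.9989301 hr

1.0 hours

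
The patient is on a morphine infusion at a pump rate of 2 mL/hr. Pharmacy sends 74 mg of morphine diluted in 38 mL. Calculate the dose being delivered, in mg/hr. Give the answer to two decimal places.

3.89 mg/hr

Concentration = 74 mg ÷ 38 mL = 1.947368 mg/mL
Drug rate = 2 mL/hr × 1.947368 mg/mL = 3.894737 mg/hr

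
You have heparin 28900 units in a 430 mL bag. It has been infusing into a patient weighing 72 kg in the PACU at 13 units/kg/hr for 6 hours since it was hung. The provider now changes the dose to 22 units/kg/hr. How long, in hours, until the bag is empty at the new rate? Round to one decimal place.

Initial rate:
Dose = 13 units/kg/hr × 72 kg = 936 units/hr
Concentration = 28900 units ÷ 430 mL = 67.2093 units/mL
Rate = 936 units/hr ÷ 67.2093 units/mL = 13.92664 mL/hr
Volume infused so far = 13.92664 mL/hr × 6 hr = 83.55986 mL
Volume remaining = 430 − 83.55986 = 346.4401 mL
New rate:
Dose = 22 units/kg/hr × 72 kg = 1584 units/hr
Rate = 1584 units/hr ÷ 67.2093 units/mL = 23.56817 mL/hr
Time remaining = 346.4401 mL ÷ 23.56817 mL/hr = 14.69949 hr

14.7 hours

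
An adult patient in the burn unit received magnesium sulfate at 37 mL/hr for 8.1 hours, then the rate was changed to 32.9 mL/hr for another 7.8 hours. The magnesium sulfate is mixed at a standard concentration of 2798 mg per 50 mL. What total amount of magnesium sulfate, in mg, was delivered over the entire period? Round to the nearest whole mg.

31132 mg

Concentration = 2798 mg ÷ 50 mL = 55.96 mg/mL
Stage 1: 37 mL/hr × 8.1 hr = 299.7 mL → 299.7 mL × 55.96 mg/mL = 16771.21 mg
Stage 2: 32.9 mL/hr × 7.8 hr = 256.62 mL → 256.62 mL × 55.96 mg/mL = 14360.46 mg
Total = 16771.21 + 14360.46 = 31131.67 mg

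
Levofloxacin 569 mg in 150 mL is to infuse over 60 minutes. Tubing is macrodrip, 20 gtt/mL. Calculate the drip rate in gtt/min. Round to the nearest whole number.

50 gtt/min

150 mL ÷ (60 min) = 2.5 mL/min
2.5 mL/min × 20 gtt/mL = 50 gtt/min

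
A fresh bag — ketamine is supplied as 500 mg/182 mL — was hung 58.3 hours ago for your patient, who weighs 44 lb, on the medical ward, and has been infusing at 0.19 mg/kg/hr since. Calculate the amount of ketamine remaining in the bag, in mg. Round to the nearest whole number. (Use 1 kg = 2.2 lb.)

Weight = 44 lb ÷ 2.2 lb/kg = 20 kg
Dose = 0.19 mg/kg/hr × 20 kg = 3.8 mg/hr
Concentration = 500 mg ÷ 182 mL = 2.747253 mg/mL
Rate = 3.8 mg/hr ÷ 2.747253 mg/mL = 1.3832 mL/hr
Volume infused = 1.3832 mL/hr × 58.3 hr = 80.64056 mL
Volume remaining = 182 − 80.64056 = 101.3594 mL
Drug remaining = 101.3594 mL × 2.747253 mg/mL = 278.46 mg

278 mg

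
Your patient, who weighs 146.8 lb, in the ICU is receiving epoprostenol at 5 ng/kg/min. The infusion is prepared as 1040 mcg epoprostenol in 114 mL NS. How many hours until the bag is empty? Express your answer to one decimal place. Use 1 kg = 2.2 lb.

Weight = 146.8 lb ÷ 2.2 lb/kg = 66.72727 kg
Dose = 5 ng/kg/min × 66.72727 kg = 333.6364 ng/min
333.6364 ng/min × 60 min/hr = 20018.18 ng/hr
Concentration = 1040 mcg ÷ 114 mL = 9.122807 mcg/mL = 9122.807 ng/mL
Rate = 20018.18 ng/hr ÷ 9122.807 ng/mL = 2.194301 mL/hr
Duration = 114 mL ÷ 2.194301 mL/hr = 51.95277 hr

52.0 hours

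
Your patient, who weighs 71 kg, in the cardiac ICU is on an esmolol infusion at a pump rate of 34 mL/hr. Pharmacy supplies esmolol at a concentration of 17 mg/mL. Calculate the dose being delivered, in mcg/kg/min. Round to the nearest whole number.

Concentration = 17 mg/mL = 17000 mcg/mL
Drug rate = 34 mL/hr × 17000 mcg/mL = 578000 mcg/hr
578000 mcg/hr ÷ 60 min/hr = 9633.333 mcg/min
9633.333 mcg/min ÷ 71 kg = 135.6808 mcg/kg/min

136 mcg/kg/min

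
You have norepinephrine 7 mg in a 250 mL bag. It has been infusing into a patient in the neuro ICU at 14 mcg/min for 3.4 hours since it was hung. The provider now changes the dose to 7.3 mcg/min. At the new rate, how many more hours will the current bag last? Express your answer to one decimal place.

9.5 hours

Initial rate:
14 mcg/min × 60 min/hr = 840 mcg/hr
Concentration = 7 mg ÷ 250 mL = 0.028 mg/mL = 28 mcg/mL
Rate = 840 mcg/hr ÷ 28 mcg/mL = 30 mL/hr
Volume infused so far = 30 mL/hr × 3.4 hr = 102 mL
Volume remaining = 250 − 102 = 148 mL
New rate:
7.3 mcg/min × 60 min/hr = 438 mcg/hr
Rate = 438 mcg/hr ÷ 28 mcg/mL = 15.64286 mL/hr
Time remaining = 148 mL ÷ 15.64286 mL/hr = 9.461187 hr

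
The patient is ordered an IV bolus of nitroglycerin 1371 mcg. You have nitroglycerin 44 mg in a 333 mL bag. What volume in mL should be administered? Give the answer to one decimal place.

10.4 mL

Concentration = 44 mg ÷ 333 mL = 0.1321321 mg/mL = 132.1321 mcg/mL
Volume = 1371 mcg ÷ 132.1321 mcg/mL = 10.37598 mL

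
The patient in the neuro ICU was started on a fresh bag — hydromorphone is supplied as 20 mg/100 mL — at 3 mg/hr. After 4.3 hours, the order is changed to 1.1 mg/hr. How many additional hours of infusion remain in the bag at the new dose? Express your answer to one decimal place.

6.5 hours

Initial rate:
Concentration = 20 mg ÷ 100 mL = 0.2 mg/mL
Rate = 3 mg/hr ÷ 0.2 mg/mL = 15 mL/hr
Volume infused so far = 15 mL/hr × 4.3 hr = 64.5 mL
Volume remaining = 100 − 64.5 = 35.5 mL
New rate:
Rate = 1.1 mg/hr ÷ 0.2 mg/mL = 5.5 mL/hr
Time remaining = 35.5 mL ÷ 5.5 mL/hr = 6.454545 hr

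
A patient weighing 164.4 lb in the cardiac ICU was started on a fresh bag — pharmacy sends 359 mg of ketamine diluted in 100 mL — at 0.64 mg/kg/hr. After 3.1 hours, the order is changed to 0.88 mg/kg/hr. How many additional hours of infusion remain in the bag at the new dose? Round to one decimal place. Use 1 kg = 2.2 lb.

Initial rate:
Weight = 164.4 lb ÷ 2.2 lb/kg = 74.72727 kg
Dose = 0.64 mg/kg/hr × 74.72727 kg = 47.82545 mg/hr
Concentration = 359 mg ÷ 100 mL = 3.59 mg/mL
Rate = 47.82545 mg/hr ÷ 3.59 mg/mL = 13.32185 mL/hr
Volume infused so far = 13.32185 mL/hr × 3.1 hr = 41.29775 mL
Volume remaining = 100 − 41.29775 = 58.70225 mL
New rate:
Dose = 0.88 mg/kg/hr × 74.72727 kg = 65.76 mg/hr
Rate = 65.76 mg/hr ÷ 3.59 mg/mL = 18.31755 mL/hr
Time remaining = 58.70225 mL ÷ 18.31755 mL/hr = 3.2047 hr

3.2 hours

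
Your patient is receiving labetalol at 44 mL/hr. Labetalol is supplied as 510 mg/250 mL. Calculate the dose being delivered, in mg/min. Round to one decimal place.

Concentration = 510 mg ÷ 250 mL = 2.04 mg/mL
Drug rate = 44 mL/hr × 2.04 mg/mL = 89.76 mg/hr
89.76 mg/hr ÷ 60 min/hr = 1.496 mg/min

1.5 mg/min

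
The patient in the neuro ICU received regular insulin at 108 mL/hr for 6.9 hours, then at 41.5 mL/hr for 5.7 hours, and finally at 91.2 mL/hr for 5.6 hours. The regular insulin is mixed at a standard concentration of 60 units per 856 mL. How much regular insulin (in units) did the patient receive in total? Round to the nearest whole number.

105 units

Concentration = 60 units ÷ 856 mL = 0.07009346 units/mL
Stage 1: 108 mL/hr × 6.9 hr = 745.2 mL → 745.2 mL × 0.07009346 units/mL = 52.23364 units
Stage 2: 41.5 mL/hr × 5.7 hr = 236.55 mL → 236.55 mL × 0.07009346 units/mL = 16.58061 units
Stage 3: 91.2 mL/hr × 5.6 hr = 510.72 mL → 510.72 mL × 0.07009346 units/mL = 35.79813 units
Total = 52.23364 + 16.58061 + 35.79813 = 104.6124 units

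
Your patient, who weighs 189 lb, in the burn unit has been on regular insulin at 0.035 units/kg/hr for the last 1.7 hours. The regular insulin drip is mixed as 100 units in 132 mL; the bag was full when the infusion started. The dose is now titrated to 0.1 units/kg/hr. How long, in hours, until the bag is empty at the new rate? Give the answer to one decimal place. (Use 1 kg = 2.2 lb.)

11.0 hours

Initial rate:
Weight = 189 lb ÷ 2.2 lb/kg = 85.90909 kg
Dose = 0.035 units/kg/hr × 85.90909 kg = 3.006818 units/hr
Concentration = 100 units ÷ 132 mL = 0.7575758 units/mL
Rate = 3.006818 units/hr ÷ 0.7575758 units/mL = 3.969 mL/hr
Volume infused so far = 3.969 mL/hr × 1.7 hr = 6.7473 mL
Volume remaining = 132 − 6.7473 = 125.2527 mL
New rate:
Dose = 0.1 units/kg/hr × 85.90909 kg = 8.590909 units/hr
Rate = 8.590909 units/hr ÷ 0.7575758 units/mL = 11.34 mL/hr
Time remaining = 125.2527 mL ÷ 11.34 mL/hr = 11.04521 hr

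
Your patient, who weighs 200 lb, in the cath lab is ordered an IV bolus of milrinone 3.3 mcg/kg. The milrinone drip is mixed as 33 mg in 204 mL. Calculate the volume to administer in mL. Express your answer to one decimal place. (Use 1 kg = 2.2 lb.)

Weight = 200 lb ÷ 2.2 lb/kg = 90.90909 kg
Dose = 3.3 mcg/kg × 90.90909 kg = 300 mcg
Concentration = 33 mg ÷ 204 mL = 0.1617647 mg/mL = 161.7647 mcg/mL
Volume = 300 mcg ÷ 161.7647 mcg/mL = 1.854545 mL

1.9 mL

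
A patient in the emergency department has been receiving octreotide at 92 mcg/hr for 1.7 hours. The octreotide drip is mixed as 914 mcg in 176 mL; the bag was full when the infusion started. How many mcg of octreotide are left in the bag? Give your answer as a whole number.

758 mcg

Concentration = 914 mcg ÷ 176 mL = 5.193182 mcg/mL
Rate = 92 mcg/hr ÷ 5.193182 mcg/mL = 17.71554 mL/hr
Volume infused = 17.71554 mL/hr × 1.7 hr = 30.11641 mL
Volume remaining = 176 − 30.11641 = 145.8836 mL
Drug remaining = 145.8836 mL × 5.193182 mcg/mL = 757.6 mcg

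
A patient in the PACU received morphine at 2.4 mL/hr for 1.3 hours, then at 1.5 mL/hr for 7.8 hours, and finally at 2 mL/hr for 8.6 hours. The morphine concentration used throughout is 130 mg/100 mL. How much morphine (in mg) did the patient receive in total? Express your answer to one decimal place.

41.6 mg

Concentration = 130 mg ÷ 100 mL = 1.3 mg/mL
Stage 1: 2.4 mL/hr × 1.3 hr = 3.12 mL → 3.12 mL × 1.3 mg/mL = 4.056 mg
Stage 2: 1.5 mL/hr × 7.8 hr = 11.7 mL → 11.7 mL × 1.3 mg/mL = 15.21 mg
Stage 3: 2 mL/hr × 8.6 hr = 17.2 mL → 17.2 mL × 1.3 mg/mL = 22.36 mg
Total = 4.056 + 15.21 + 22.36 = 41.626 mg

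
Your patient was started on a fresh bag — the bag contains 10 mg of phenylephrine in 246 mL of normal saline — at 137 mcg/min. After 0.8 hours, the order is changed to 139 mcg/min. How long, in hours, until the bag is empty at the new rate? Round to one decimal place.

0.4 hours

Initial rate:
137 mcg/min × 60 min/hr = 8220 mcg/hr
Concentration = 10 mg ÷ 246 mL = 0.04065041 mg/mL = 40.65041 mcg/mL
Rate = 8220 mcg/hr ÷ 40.65041 mcg/mL = 202.212 mL/hr
Volume infused so far = 202.212 mL/hr × 0.8 hr = 161.7696 mL
Volume remaining = 246 − 161.7696 = 84.2304 mL
New rate:
139 mcg/min × 60 min/hr = 8340 mcg/hr
Rate = 8340 mcg/hr ÷ 40.65041 mcg/mL = 205.164 mL/hr
Time remaining = 84.2304 mL ÷ 205.164 mL/hr = 0.4105516 hr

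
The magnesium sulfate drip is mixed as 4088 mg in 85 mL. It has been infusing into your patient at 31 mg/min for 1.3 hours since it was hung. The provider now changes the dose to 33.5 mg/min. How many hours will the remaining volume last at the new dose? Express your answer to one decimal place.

0.8 hours

Initial rate:
31 mg/min × 60 min/hr = 1860 mg/hr
Concentration = 4088 mg ÷ 85 mL = 48.09412 mg/mL
Rate = 1860 mg/hr ÷ 48.09412 mg/mL = 38.67417 mL/hr
Volume infused so far = 38.67417 mL/hr × 1.3 hr = 50.27642 mL
Volume remaining = 85 − 50.27642 = 34.72358 mL
New rate:
33.5 mg/min × 60 min/hr = 2010 mg/hr
Rate = 2010 mg/hr ÷ 48.09412 mg/mL = 41.79305 mL/hr
Time remaining = 34.72358 mL ÷ 41.79305 mL/hr = 0.8308458 hr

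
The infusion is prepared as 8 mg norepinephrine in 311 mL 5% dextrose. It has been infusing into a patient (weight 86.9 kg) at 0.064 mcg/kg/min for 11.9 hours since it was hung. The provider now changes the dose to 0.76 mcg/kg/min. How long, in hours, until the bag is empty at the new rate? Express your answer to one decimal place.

1.0 hours

Initial rate:
Dose = 0.064 mcg/kg/min × 86.9 kg = 5.5616 mcg/min
5.5616 mcg/min × 60 min/hr = 333.696 mcg/hr
Concentration = 8 mg ÷ 311 mL = 0.02572347 mg/mL = 25.72347 mcg/mL
Rate = 333.696 mcg/hr ÷ 25.72347 mcg/mL = 12.97243 mL/hr
Volume infused so far = 12.97243 mL/hr × 11.9 hr = 154.3719 mL
Volume remaining = 311 − 154.3719 = 156.6281 mL
New rate:
Dose = 0.76 mcg/kg/min × 86.9 kg = 66.044 mcg/min
66.044 mcg/min × 60 min/hr = 3962.64 mcg/hr
Rate = 3962.64 mcg/hr ÷ 25.72347 mcg/mL = 154.0476 mL/hr
Time remaining = 156.6281 mL ÷ 154.0476 mL/hr = 1.016751 hr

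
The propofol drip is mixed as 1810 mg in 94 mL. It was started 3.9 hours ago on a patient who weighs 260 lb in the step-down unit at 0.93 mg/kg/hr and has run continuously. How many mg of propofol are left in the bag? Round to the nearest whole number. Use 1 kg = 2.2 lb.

Weight = 260 lb ÷ 2.2 lb/kg = 118.1818 kg
Dose = 0.93 mg/kg/hr × 118.1818 kg = 109.9091 mg/hr
Concentration = 1810 mg ÷ 94 mL = 19.25532 mg/mL
Rate = 109.9091 mg/hr ÷ 19.25532 mg/mL = 5.707986 mL/hr
Volume infused = 5.707986 mL/hr × 3.9 hr = 22.26115 mL
Volume remaining = 94 − 22.26115 = 71.73885 mL
Drug remaining = 71.73885 mL × 19.25532 mg/mL = 1381.355 mg

1381 mg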